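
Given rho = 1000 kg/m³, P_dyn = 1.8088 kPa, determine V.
Formula: P_{dyn} = \frac{1}{2} \rho V^2
Substituting knowns: 1.8088 = 0.5·1000·V²/1000
Solving for V: V = √(2·(1.8088·1000)/1000) = 1.902 m/s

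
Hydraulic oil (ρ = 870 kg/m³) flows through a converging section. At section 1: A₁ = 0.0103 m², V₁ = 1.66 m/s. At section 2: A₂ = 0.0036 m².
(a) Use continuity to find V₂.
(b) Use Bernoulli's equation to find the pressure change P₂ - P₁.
(a) Continuity: A₁V₁=A₂V₂ -> V₂=A₁V₁/A₂=0.0103*1.66/0.0036=4.75 m/s
(b) Bernoulli: P₂-P₁=0.5*rho*(V₁^2-V₂^2)/1000=0.5*870*(1.66^2-4.75^2)/1000=-8.616 kPa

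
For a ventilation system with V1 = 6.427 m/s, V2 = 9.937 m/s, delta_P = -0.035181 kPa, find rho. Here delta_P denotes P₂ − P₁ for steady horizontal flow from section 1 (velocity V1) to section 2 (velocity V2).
Formula: \Delta P = \frac{1}{2} \rho (V_1^2 - V_2^2)
Substituting knowns: -0.035181 = 0.5·rho·(6.427² − 9.937²)/1000
Solving for rho: rho = 2·(-0.035181·1000)/(6.427² − 9.937²) = 1.225 kg/m³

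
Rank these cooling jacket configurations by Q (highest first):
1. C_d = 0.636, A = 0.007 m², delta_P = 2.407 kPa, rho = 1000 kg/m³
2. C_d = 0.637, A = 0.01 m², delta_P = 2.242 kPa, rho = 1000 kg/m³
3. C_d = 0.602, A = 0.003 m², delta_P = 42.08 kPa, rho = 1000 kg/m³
Case 1: Q = 9.768 L/s
Case 2: Q = 13.49 L/s
Case 3: Q = 16.57 L/s
Ranking (highest first): 3, 2, 1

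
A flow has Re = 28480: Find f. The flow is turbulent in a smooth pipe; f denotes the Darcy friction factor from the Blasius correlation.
Formula: f = \frac{0.316}{Re^{0.25}}
f = 0.316/28480^0.25 = 0.02432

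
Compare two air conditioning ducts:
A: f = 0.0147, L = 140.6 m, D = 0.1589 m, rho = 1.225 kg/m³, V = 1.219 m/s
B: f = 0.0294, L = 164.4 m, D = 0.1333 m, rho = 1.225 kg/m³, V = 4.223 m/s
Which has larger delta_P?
delta_P(A) = 0.01184 kPa, delta_P(B) = 0.3961 kPa. Answer: B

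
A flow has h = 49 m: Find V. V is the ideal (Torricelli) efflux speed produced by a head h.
Formula: V = \sqrt{2 g h}
V = √(2·9.81·49) = 31.01 m/s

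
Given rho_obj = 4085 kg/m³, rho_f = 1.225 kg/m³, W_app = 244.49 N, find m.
Formula: W_{app} = mg\left(1 - \frac{\rho_f}{\rho_{obj}}\right)
Substituting knowns: 244.49 = m·9.81·(1 − 1.225/4085)
Solving for m: m = 244.49/(9.81·(1 − 1.225/4085)) = 24.93 kg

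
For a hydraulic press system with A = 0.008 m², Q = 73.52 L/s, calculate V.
Formula: Q = A V
Substituting knowns: 73.52 = 0.008·V·1000
Solving for V: V = (73.52/1000)/0.008 = 9.19 m/s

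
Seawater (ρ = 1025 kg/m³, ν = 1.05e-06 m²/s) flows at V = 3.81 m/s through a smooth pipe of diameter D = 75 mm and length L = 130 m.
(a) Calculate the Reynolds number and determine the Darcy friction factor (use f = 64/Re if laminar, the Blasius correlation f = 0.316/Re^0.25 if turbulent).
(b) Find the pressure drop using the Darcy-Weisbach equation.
(a) Re = V·D/ν = 3.81·0.075/1.05e-06 = 272140 → turbulent (Re > 4000); f = 0.316/Re^0.25 = 0.316/272140^0.25 = 0.013835 (Blasius is strictly valid for Re ≲ 1e5; used here as the smooth-pipe estimate the problem specifies)
(b) Darcy-Weisbach: ΔP = f·(L/D)·½ρV²/1000 = 0.013835·(130/0.075)·½·1025·3.81²/1000 = 178.4 kPa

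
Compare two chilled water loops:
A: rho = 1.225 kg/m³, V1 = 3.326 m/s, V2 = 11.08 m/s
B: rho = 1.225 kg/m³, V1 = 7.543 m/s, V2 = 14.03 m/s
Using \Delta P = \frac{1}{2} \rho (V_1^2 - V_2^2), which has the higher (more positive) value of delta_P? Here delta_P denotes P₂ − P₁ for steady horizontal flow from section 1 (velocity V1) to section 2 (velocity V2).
delta_P(A) = -0.06842 kPa, delta_P(B) = -0.08572 kPa. Answer: A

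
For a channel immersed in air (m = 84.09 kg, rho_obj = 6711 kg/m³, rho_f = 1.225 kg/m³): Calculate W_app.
Formula: W_{app} = mg\left(1 - \frac{\rho_f}{\rho_{obj}}\right)
W_app = 84.09·9.81·(1 − 1.225/6711) = 824.8 N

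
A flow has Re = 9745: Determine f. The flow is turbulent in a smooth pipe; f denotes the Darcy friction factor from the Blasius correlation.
Formula: f = \frac{0.316}{Re^{0.25}}
f = 0.316/9745^0.25 = 0.0318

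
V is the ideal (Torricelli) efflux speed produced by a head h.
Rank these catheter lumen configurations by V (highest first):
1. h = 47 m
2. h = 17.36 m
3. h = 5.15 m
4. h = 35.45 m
Case 1: V = 30.37 m/s
Case 2: V = 18.46 m/s
Case 3: V = 10.05 m/s
Case 4: V = 26.37 m/s
Ranking (highest first): 1, 4, 2, 3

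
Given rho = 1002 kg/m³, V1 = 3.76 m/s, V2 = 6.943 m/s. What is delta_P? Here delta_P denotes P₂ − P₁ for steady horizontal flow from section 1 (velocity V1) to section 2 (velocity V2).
Formula: \Delta P = \frac{1}{2} \rho (V_1^2 - V_2^2)
delta_P = 0.5·1002·(3.76² − 6.943²)/1000 = -17.07 kPa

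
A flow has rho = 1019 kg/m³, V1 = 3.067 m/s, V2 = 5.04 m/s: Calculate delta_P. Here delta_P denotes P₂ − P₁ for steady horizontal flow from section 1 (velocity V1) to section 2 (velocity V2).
Formula: \Delta P = \frac{1}{2} \rho (V_1^2 - V_2^2)
delta_P = 0.5·1019·(3.067² − 5.04²)/1000 = -8.15 kPa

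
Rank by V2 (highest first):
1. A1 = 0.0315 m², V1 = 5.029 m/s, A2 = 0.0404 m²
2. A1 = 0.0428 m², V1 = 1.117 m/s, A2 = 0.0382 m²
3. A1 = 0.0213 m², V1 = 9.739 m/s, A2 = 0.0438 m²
Case 1: V2 = 3.921 m/s
Case 2: V2 = 1.252 m/s
Case 3: V2 = 4.736 m/s
Ranking (highest first): 3, 1, 2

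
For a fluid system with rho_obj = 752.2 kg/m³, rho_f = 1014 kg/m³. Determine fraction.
Formula: f_{sub} = \frac{\rho_{obj}}{\rho_f}
fraction = 752.2/1014 = 0.7418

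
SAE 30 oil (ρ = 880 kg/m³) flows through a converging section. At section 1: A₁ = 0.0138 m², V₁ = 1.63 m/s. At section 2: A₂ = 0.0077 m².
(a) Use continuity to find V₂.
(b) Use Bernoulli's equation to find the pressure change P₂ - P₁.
(a) Continuity: A₁V₁=A₂V₂ -> V₂=A₁V₁/A₂=0.0138*1.63/0.0077=2.92 m/s
(b) Bernoulli: P₂-P₁=0.5*rho*(V₁^2-V₂^2)/1000=0.5*880*(1.63^2-2.92^2)/1000=-2.583 kPa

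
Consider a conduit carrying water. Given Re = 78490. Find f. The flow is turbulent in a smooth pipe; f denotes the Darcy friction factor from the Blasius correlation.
Formula: f = \frac{0.316}{Re^{0.25}}
f = 0.316/78490^0.25 = 0.01888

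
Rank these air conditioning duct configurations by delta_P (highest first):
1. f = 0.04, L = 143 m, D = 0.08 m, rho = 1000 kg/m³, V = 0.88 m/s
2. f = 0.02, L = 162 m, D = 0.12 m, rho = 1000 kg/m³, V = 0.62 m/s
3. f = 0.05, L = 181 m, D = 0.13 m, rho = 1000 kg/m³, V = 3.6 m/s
Case 1: delta_P = 27.68 kPa
Case 2: delta_P = 5.189 kPa
Case 3: delta_P = 451.1 kPa
Ranking (highest first): 3, 1, 2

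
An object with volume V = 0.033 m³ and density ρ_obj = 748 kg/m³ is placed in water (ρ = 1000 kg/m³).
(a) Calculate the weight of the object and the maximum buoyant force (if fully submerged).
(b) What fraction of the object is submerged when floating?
(a) W=rho_obj*g*V=748*9.81*0.033=242.2 N; F_B(max)=rho*g*V=1000*9.81*0.033=323.7 N
(b) Floating fraction=rho_obj/rho=748/1000=0.748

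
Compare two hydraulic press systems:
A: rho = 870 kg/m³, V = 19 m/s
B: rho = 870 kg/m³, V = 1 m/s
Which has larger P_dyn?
P_dyn(A) = 157 kPa, P_dyn(B) = 0.435 kPa. Answer: A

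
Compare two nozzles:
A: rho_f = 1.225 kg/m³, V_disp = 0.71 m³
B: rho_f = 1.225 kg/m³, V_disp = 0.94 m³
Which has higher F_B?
F_B(A) = 8.532 N, F_B(B) = 11.3 N. Answer: B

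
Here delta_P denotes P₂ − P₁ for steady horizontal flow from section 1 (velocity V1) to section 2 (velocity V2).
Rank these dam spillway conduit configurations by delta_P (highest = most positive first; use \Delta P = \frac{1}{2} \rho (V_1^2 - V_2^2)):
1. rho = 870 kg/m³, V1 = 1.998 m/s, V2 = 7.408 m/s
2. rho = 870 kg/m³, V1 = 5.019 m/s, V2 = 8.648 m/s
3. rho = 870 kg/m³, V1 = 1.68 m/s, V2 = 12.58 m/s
Case 1: delta_P = -22.14 kPa
Case 2: delta_P = -21.57 kPa
Case 3: delta_P = -67.61 kPa
Ranking (highest first): 2, 1, 3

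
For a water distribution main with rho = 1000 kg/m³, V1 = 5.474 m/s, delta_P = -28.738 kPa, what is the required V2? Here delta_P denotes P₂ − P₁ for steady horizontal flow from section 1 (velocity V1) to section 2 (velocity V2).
Formula: \Delta P = \frac{1}{2} \rho (V_1^2 - V_2^2)
Substituting knowns: -28.738 = 0.5·1000·(5.474² − V2²)/1000
Solving for V2: V2 = √(5.474² − 2·(-28.738·1000)/1000) = 9.351 m/s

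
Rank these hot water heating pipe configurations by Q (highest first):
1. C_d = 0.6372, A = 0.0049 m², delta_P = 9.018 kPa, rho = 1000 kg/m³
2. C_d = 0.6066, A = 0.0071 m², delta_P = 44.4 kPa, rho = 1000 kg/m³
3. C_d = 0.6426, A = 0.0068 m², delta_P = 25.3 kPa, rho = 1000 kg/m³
Case 1: Q = 13.26 L/s
Case 2: Q = 40.59 L/s
Case 3: Q = 31.08 L/s
Ranking (highest first): 2, 3, 1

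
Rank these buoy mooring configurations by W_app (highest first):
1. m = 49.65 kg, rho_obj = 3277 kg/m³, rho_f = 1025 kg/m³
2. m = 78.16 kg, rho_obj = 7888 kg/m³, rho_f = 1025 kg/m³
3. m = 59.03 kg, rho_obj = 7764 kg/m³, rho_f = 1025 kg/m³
Case 1: W_app = 334.7 N
Case 2: W_app = 667.1 N
Case 3: W_app = 502.6 N
Ranking (highest first): 2, 3, 1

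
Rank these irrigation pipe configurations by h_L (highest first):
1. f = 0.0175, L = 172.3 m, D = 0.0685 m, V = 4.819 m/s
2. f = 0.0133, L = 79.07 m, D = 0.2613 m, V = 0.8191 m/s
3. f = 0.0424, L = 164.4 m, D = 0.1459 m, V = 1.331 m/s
Case 1: h_L = 52.1 m
Case 2: h_L = 0.1376 m
Case 3: h_L = 4.314 m
Ranking (highest first): 1, 3, 2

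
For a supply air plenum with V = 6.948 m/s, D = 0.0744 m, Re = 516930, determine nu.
Formula: Re = \frac{V D}{\nu}
Substituting knowns: 516930 = 6.948·0.0744/nu
Solving for nu: nu = 6.948·0.0744/516930 = 1.000e-06 m²/s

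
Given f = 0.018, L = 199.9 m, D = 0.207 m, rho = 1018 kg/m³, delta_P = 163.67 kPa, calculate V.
Formula: \Delta P = f \frac{L}{D} \frac{\rho V^2}{2}
Substituting knowns: 163.67 = 0.018·(199.9/0.207)·0.5·1018·V²/1000
Solving for V: V = √((163.67·1000)/(0.018·(199.9/0.207)·0.5·1018)) = 4.301 m/s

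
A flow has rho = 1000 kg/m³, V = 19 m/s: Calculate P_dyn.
Formula: P_{dyn} = \frac{1}{2} \rho V^2
P_dyn = 0.5·1000·19²/1000 = 180.5 kPa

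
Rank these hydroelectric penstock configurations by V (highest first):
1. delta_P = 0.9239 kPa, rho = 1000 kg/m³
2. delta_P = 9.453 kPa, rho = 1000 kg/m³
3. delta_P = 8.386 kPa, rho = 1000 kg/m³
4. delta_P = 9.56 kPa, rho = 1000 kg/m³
Case 1: V = 1.359 m/s
Case 2: V = 4.348 m/s
Case 3: V = 4.095 m/s
Case 4: V = 4.373 m/s
Ranking (highest first): 4, 2, 3, 1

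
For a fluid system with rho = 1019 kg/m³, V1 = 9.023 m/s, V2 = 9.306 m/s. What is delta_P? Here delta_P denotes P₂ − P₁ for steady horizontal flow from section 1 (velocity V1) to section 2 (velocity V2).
Formula: \Delta P = \frac{1}{2} \rho (V_1^2 - V_2^2)
delta_P = 0.5·1019·(9.023² − 9.306²)/1000 = -2.643 kPa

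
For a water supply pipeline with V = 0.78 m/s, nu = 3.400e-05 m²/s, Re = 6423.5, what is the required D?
Formula: Re = \frac{V D}{\nu}
Substituting knowns: 6423.5 = 0.78·D/3.400e-05
Solving for D: D = 6423.5·3.400e-05/0.78 = 0.28 m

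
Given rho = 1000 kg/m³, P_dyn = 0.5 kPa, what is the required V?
Formula: P_{dyn} = \frac{1}{2} \rho V^2
Substituting knowns: 0.5 = 0.5·1000·V²/1000
Solving for V: V = √(2·(0.5·1000)/1000) = 1 m/s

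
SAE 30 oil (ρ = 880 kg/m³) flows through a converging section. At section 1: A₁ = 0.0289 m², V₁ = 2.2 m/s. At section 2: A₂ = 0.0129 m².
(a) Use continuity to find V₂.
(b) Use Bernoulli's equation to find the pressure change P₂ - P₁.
(a) Continuity: A₁V₁=A₂V₂ -> V₂=A₁V₁/A₂=0.0289*2.2/0.0129=4.93 m/s
(b) Bernoulli: P₂-P₁=0.5*rho*(V₁^2-V₂^2)/1000=0.5*880*(2.2^2-4.93^2)/1000=-8.565 kPa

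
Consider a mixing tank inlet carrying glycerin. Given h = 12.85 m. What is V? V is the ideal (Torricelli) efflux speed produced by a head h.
Formula: V = \sqrt{2 g h}
V = √(2·9.81·12.85) = 15.88 m/s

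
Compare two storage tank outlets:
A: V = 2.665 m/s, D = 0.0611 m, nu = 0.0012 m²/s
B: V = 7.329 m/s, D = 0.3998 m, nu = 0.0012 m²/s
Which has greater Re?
Re(A) = 135.7, Re(B) = 2442. Answer: B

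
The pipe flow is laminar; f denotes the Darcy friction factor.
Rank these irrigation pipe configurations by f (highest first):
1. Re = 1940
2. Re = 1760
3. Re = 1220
Case 1: f = 0.03299
Case 2: f = 0.03636
Case 3: f = 0.05246
Ranking (highest first): 3, 2, 1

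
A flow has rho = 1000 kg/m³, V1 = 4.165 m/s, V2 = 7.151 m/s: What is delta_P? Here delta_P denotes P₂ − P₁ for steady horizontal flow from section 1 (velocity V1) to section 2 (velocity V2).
Formula: \Delta P = \frac{1}{2} \rho (V_1^2 - V_2^2)
delta_P = 0.5·1000·(4.165² − 7.151²)/1000 = -16.89 kPa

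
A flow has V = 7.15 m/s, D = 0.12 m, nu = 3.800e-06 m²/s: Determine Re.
Formula: Re = \frac{V D}{\nu}
Re = 7.15·0.12/3.800e-06 = 225789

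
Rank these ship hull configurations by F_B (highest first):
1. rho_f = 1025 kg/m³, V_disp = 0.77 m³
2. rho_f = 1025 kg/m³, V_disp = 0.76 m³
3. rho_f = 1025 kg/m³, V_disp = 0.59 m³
Case 1: F_B = 7743 N
Case 2: F_B = 7642 N
Case 3: F_B = 5933 N
Ranking (highest first): 1, 2, 3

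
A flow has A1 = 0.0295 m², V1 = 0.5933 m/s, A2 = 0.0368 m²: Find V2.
Formula: V_2 = \frac{A_1 V_1}{A_2}
V2 = 0.0295·0.5933/0.0368 = 0.4756 m/s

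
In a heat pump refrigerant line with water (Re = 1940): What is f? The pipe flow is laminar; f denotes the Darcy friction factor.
Formula: f = \frac{64}{Re}
f = 64/1940 = 0.03299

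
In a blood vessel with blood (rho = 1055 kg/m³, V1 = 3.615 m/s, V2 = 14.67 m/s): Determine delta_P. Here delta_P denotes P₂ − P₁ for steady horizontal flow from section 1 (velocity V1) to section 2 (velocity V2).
Formula: \Delta P = \frac{1}{2} \rho (V_1^2 - V_2^2)
delta_P = 0.5·1055·(3.615² − 14.67²)/1000 = -106.6 kPa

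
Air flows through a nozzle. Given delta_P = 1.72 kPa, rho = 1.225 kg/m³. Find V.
Formula: V = \sqrt{\frac{2 \Delta P}{\rho}}
V = √(2·(1.72·1000)/1.225) = 52.99 m/s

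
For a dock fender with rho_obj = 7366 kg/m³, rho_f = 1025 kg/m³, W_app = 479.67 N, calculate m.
Formula: W_{app} = mg\left(1 - \frac{\rho_f}{\rho_{obj}}\right)
Substituting knowns: 479.67 = m·9.81·(1 − 1025/7366)
Solving for m: m = 479.67/(9.81·(1 − 1025/7366)) = 56.8 kg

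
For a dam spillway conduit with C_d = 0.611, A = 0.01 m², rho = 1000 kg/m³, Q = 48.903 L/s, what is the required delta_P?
Formula: Q = C_d A \sqrt{\frac{2 \Delta P}{\rho}}
Substituting knowns: 48.903 = 0.611·0.01·√(2·(delta_P·1000)/1000)·1000
Solving for delta_P: delta_P = ((48.903/1000)/(0.611·0.01))²·1000/2/1000 = 32.03 kPa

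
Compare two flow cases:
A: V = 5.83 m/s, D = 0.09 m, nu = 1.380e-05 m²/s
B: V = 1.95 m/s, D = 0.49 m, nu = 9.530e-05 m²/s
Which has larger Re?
Re(A) = 38022, Re(B) = 10026. Answer: A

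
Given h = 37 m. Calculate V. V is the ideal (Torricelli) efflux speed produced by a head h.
Formula: V = \sqrt{2 g h}
V = √(2·9.81·37) = 26.94 m/s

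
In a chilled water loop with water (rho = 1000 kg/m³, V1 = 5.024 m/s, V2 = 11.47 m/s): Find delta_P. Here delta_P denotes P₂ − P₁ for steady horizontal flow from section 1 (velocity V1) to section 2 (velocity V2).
Formula: \Delta P = \frac{1}{2} \rho (V_1^2 - V_2^2)
delta_P = 0.5·1000·(5.024² − 11.47²)/1000 = -53.16 kPa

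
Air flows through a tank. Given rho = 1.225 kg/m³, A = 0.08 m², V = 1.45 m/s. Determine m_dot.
Formula: \dot{m} = \rho A V
m_dot = 1.225·0.08·1.45 = 0.1421 kg/s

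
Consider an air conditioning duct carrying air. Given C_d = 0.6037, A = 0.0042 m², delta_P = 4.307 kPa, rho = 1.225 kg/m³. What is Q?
Formula: Q = C_d A \sqrt{\frac{2 \Delta P}{\rho}}
Q = 0.6037·0.0042·√(2·(4.307·1000)/1.225)·1000 = 212.6 L/s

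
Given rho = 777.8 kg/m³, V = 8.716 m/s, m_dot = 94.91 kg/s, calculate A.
Formula: \dot{m} = \rho A V
Substituting knowns: 94.91 = 777.8·A·8.716
Solving for A: A = 94.91/(777.8·8.716) = 0.014 m²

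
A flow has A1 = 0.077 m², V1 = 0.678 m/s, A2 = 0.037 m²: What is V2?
Formula: V_2 = \frac{A_1 V_1}{A_2}
V2 = 0.077·0.678/0.037 = 1.411 m/s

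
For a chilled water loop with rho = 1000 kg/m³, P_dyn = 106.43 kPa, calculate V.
Formula: P_{dyn} = \frac{1}{2} \rho V^2
Substituting knowns: 106.43 = 0.5·1000·V²/1000
Solving for V: V = √(2·(106.43·1000)/1000) = 14.59 m/s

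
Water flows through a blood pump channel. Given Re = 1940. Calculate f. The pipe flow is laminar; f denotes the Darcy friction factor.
Formula: f = \frac{64}{Re}
f = 64/1940 = 0.03299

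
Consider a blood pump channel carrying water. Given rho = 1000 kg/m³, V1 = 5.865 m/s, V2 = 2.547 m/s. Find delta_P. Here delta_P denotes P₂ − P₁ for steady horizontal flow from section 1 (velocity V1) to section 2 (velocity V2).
Formula: \Delta P = \frac{1}{2} \rho (V_1^2 - V_2^2)
delta_P = 0.5·1000·(5.865² − 2.547²)/1000 = 13.96 kPa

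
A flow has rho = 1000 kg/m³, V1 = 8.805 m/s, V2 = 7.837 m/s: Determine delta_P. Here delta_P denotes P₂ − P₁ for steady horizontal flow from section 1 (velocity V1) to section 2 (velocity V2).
Formula: \Delta P = \frac{1}{2} \rho (V_1^2 - V_2^2)
delta_P = 0.5·1000·(8.805² − 7.837²)/1000 = 8.055 kPa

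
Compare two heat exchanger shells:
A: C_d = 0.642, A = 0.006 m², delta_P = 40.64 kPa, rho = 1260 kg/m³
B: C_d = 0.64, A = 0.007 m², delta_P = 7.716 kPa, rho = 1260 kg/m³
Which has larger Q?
Q(A) = 30.94 L/s, Q(B) = 15.68 L/s. Answer: A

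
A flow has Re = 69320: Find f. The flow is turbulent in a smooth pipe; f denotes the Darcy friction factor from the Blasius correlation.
Formula: f = \frac{0.316}{Re^{0.25}}
f = 0.316/69320^0.25 = 0.01947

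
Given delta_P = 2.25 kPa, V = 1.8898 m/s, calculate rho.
Formula: V = \sqrt{\frac{2 \Delta P}{\rho}}
Substituting knowns: 1.8898 = √(2·(2.25·1000)/rho)
Solving for rho: rho = 2·(2.25·1000)/1.8898² = 1260 kg/m³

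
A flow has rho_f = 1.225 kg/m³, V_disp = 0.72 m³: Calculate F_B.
Formula: F_B = \rho_f g V_{disp}
F_B = 1.225·9.81·0.72 = 8.652 N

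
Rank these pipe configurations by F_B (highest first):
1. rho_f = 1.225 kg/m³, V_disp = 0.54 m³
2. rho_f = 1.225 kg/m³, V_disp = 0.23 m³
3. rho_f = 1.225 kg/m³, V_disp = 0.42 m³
Case 1: F_B = 6.489 N
Case 2: F_B = 2.764 N
Case 3: F_B = 5.047 N
Ranking (highest first): 1, 3, 2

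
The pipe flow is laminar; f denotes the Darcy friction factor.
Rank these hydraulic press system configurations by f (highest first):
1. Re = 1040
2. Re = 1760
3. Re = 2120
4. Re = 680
Case 1: f = 0.06154
Case 2: f = 0.03636
Case 3: f = 0.03019
Case 4: f = 0.09412
Ranking (highest first): 4, 1, 2, 3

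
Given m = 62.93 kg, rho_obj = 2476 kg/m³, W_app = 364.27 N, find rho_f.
Formula: W_{app} = mg\left(1 - \frac{\rho_f}{\rho_{obj}}\right)
Substituting knowns: 364.27 = 62.93·9.81·(1 − rho_f/2476)
Solving for rho_f: rho_f = 2476·(1 − 364.27/(62.93·9.81)) = 1015 kg/m³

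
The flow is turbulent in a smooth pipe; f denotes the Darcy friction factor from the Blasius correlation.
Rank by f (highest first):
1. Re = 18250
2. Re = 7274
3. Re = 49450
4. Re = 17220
Case 1: f = 0.02719
Case 2: f = 0.03422
Case 3: f = 0.02119
Case 4: f = 0.02759
Ranking (highest first): 2, 4, 1, 3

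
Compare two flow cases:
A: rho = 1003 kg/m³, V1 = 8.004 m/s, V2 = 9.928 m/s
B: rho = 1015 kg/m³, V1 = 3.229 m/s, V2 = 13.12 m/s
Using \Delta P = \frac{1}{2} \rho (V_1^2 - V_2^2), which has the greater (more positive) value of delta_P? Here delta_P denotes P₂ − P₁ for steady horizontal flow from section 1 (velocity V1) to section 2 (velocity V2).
delta_P(A) = -17.3 kPa, delta_P(B) = -82.07 kPa. Answer: A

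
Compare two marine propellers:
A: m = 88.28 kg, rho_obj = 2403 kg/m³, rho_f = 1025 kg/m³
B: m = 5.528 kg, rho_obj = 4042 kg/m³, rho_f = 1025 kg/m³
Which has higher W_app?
W_app(A) = 496.6 N, W_app(B) = 40.48 N. Answer: A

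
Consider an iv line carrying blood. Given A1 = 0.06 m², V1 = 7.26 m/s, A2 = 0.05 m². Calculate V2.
Formula: V_2 = \frac{A_1 V_1}{A_2}
V2 = 0.06·7.26/0.05 = 8.712 m/s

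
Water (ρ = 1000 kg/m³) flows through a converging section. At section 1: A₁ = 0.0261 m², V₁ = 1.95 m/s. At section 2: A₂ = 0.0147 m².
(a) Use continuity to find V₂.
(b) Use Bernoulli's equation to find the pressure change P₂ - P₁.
(a) Continuity: A₁V₁=A₂V₂ -> V₂=A₁V₁/A₂=0.0261*1.95/0.0147=3.46 m/s
(b) Bernoulli: P₂-P₁=0.5*rho*(V₁^2-V₂^2)/1000=0.5*1000*(1.95^2-3.46^2)/1000=-4.085 kPa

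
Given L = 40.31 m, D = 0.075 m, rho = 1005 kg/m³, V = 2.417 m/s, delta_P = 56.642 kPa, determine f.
Formula: \Delta P = f \frac{L}{D} \frac{\rho V^2}{2}
Substituting knowns: 56.642 = f·(40.31/0.075)·0.5·1005·2.417²/1000
Solving for f: f = (56.642·1000)/((40.31/0.075)·0.5·1005·2.417²) = 0.0359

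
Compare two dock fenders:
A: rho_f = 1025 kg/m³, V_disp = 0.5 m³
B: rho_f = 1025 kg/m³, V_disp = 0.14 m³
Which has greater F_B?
F_B(A) = 5028 N, F_B(B) = 1408 N. Answer: A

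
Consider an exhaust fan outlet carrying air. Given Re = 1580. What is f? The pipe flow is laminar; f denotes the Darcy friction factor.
Formula: f = \frac{64}{Re}
f = 64/1580 = 0.04051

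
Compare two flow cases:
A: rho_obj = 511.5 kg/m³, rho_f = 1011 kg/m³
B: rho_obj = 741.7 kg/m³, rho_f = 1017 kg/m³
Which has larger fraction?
fraction(A) = 0.5059, fraction(B) = 0.7293. Answer: B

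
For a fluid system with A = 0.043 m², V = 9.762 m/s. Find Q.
Formula: Q = A V
Q = 0.043·9.762·1000 = 419.8 L/s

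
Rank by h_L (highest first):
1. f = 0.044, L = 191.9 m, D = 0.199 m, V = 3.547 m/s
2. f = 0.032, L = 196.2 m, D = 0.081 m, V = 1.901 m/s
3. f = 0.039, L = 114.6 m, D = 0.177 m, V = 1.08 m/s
Case 1: h_L = 27.21 m
Case 2: h_L = 14.28 m
Case 3: h_L = 1.501 m
Ranking (highest first): 1, 2, 3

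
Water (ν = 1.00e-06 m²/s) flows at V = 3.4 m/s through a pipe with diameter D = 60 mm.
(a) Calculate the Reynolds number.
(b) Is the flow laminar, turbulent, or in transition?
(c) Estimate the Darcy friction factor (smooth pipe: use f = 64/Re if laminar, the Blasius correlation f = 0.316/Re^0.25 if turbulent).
(a) Re = V·D/ν = 3.4·0.06/1.00e-06 = 204000
(b) Flow regime: turbulent (Re > 4000)
(c) Friction factor: f = 0.316/Re^0.25 = 0.316/204000^0.25 = 0.01487 (Blasius is strictly valid for Re ≲ 1e5; used here as the smooth-pipe estimate the problem specifies)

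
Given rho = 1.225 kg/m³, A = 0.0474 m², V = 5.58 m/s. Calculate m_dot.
Formula: \dot{m} = \rho A V
m_dot = 1.225·0.0474·5.58 = 0.324 kg/s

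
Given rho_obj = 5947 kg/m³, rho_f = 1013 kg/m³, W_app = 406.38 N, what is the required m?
Formula: W_{app} = mg\left(1 - \frac{\rho_f}{\rho_{obj}}\right)
Substituting knowns: 406.38 = m·9.81·(1 − 1013/5947)
Solving for m: m = 406.38/(9.81·(1 − 1013/5947)) = 49.93 kg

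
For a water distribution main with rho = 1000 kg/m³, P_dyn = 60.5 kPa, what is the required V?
Formula: P_{dyn} = \frac{1}{2} \rho V^2
Substituting knowns: 60.5 = 0.5·1000·V²/1000
Solving for V: V = √(2·(60.5·1000)/1000) = 11 m/s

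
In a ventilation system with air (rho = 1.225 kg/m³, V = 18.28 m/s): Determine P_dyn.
Formula: P_{dyn} = \frac{1}{2} \rho V^2
P_dyn = 0.5·1.225·18.28²/1000 = 0.2047 kPa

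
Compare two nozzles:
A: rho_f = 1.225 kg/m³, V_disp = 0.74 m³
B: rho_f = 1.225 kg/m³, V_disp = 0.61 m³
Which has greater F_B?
F_B(A) = 8.893 N, F_B(B) = 7.331 N. Answer: A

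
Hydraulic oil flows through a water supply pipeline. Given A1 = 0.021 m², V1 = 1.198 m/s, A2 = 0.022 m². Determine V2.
Formula: V_2 = \frac{A_1 V_1}{A_2}
V2 = 0.021·1.198/0.022 = 1.144 m/s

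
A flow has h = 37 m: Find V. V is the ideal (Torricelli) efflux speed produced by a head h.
Formula: V = \sqrt{2 g h}
V = √(2·9.81·37) = 26.94 m/s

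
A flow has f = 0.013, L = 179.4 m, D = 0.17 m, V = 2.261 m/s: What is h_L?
Formula: h_L = f \frac{L}{D} \frac{V^2}{2g}
h_L = 0.013·(179.4/0.17)·2.261²/(2·9.81) = 3.575 m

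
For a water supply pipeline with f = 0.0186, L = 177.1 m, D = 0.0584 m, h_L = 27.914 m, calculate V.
Formula: h_L = f \frac{L}{D} \frac{V^2}{2g}
Substituting knowns: 27.914 = 0.0186·(177.1/0.0584)·V²/(2·9.81)
Solving for V: V = √(27.914·2·9.81/(0.0186·(177.1/0.0584))) = 3.116 m/s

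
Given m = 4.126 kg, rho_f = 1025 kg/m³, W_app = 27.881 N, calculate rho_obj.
Formula: W_{app} = mg\left(1 - \frac{\rho_f}{\rho_{obj}}\right)
Substituting knowns: 27.881 = 4.126·9.81·(1 − 1025/rho_obj)
Solving for rho_obj: rho_obj = 1025/(1 − 27.881/(4.126·9.81)) = 3294 kg/m³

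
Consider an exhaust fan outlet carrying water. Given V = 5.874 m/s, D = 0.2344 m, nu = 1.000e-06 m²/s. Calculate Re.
Formula: Re = \frac{V D}{\nu}
Re = 5.874·0.2344/1.000e-06 = 1.377e+06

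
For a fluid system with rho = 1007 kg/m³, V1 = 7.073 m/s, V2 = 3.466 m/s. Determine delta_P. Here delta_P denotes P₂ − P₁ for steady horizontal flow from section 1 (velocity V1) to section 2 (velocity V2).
Formula: \Delta P = \frac{1}{2} \rho (V_1^2 - V_2^2)
delta_P = 0.5·1007·(7.073² − 3.466²)/1000 = 19.14 kPa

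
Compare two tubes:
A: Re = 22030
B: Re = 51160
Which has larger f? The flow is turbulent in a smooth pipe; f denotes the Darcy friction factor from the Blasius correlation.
f(A) = 0.02594, f(B) = 0.02101. Answer: A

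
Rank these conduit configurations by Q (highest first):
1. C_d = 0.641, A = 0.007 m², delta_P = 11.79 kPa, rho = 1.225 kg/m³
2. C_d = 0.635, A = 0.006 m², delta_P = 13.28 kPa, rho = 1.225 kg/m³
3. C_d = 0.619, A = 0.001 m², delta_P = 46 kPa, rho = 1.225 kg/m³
Case 1: Q = 622.5 L/s
Case 2: Q = 561 L/s
Case 3: Q = 169.6 L/s
Ranking (highest first): 1, 2, 3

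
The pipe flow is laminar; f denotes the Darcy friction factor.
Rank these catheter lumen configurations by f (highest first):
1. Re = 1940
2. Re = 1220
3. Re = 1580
Case 1: f = 0.03299
Case 2: f = 0.05246
Case 3: f = 0.04051
Ranking (highest first): 2, 3, 1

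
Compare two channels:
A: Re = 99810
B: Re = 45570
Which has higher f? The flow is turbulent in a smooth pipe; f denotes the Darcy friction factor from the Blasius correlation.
f(A) = 0.01778, f(B) = 0.02163. Answer: B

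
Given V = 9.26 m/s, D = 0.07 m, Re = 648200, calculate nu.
Formula: Re = \frac{V D}{\nu}
Substituting knowns: 648200 = 9.26·0.07/nu
Solving for nu: nu = 9.26·0.07/648200 = 1.000e-06 m²/s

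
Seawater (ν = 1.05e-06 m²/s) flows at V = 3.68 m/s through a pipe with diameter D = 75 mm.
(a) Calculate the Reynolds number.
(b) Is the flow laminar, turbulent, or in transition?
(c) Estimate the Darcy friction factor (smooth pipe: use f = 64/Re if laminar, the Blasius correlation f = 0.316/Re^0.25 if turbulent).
(a) Re = V·D/ν = 3.68·0.075/1.05e-06 = 262860
(b) Flow regime: turbulent (Re > 4000)
(c) Friction factor: f = 0.316/Re^0.25 = 0.316/262860^0.25 = 0.01396 (Blasius is strictly valid for Re ≲ 1e5; used here as the smooth-pipe estimate the problem specifies)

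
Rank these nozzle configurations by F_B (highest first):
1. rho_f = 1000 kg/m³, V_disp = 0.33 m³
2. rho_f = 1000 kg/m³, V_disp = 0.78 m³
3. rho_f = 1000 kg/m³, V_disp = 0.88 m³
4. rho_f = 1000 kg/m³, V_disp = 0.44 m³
Case 1: F_B = 3237 N
Case 2: F_B = 7652 N
Case 3: F_B = 8633 N
Case 4: F_B = 4316 N
Ranking (highest first): 3, 2, 4, 1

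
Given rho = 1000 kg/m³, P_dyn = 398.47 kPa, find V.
Formula: P_{dyn} = \frac{1}{2} \rho V^2
Substituting knowns: 398.47 = 0.5·1000·V²/1000
Solving for V: V = √(2·(398.47·1000)/1000) = 28.23 m/s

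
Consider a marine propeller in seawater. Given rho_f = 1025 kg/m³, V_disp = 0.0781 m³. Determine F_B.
Formula: F_B = \rho_f g V_{disp}
F_B = 1025·9.81·0.0781 = 785.3 N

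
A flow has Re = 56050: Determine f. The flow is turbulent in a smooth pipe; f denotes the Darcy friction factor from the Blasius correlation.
Formula: f = \frac{0.316}{Re^{0.25}}
f = 0.316/56050^0.25 = 0.02054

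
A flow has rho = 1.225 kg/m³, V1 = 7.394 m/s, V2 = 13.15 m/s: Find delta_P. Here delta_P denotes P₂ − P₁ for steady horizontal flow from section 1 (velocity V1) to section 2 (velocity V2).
Formula: \Delta P = \frac{1}{2} \rho (V_1^2 - V_2^2)
delta_P = 0.5·1.225·(7.394² − 13.15²)/1000 = -0.07243 kPa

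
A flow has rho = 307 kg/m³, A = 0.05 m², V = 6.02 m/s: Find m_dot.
Formula: \dot{m} = \rho A V
m_dot = 307·0.05·6.02 = 92.41 kg/s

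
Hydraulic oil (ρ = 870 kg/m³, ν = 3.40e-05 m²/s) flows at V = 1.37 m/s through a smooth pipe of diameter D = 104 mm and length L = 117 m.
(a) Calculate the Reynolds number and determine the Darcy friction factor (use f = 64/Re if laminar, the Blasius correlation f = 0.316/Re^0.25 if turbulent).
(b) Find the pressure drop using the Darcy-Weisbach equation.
(a) Re = V·D/ν = 1.37·0.104/3.40e-05 = 4190.6 → turbulent (Re > 4000); f = 0.316/Re^0.25 = 0.316/4190.6^0.25 = 0.039275
(b) Darcy-Weisbach: ΔP = f·(L/D)·½ρV²/1000 = 0.039275·(117/0.104)·½·870·1.37²/1000 = 36.07 kPa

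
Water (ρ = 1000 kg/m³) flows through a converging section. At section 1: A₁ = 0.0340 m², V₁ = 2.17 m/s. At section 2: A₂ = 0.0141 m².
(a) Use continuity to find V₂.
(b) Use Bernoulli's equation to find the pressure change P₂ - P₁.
(a) Continuity: A₁V₁=A₂V₂ -> V₂=A₁V₁/A₂=0.0340*2.17/0.0141=5.23 m/s
(b) Bernoulli: P₂-P₁=0.5*rho*(V₁^2-V₂^2)/1000=0.5*1000*(2.17^2-5.23^2)/1000=-11.32 kPa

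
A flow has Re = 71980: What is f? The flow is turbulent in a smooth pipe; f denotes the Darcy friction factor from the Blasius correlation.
Formula: f = \frac{0.316}{Re^{0.25}}
f = 0.316/71980^0.25 = 0.01929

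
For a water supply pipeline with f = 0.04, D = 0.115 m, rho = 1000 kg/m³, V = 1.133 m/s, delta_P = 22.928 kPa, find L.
Formula: \Delta P = f \frac{L}{D} \frac{\rho V^2}{2}
Substituting knowns: 22.928 = 0.04·(L/0.115)·0.5·1000·1.133²/1000
Solving for L: L = (22.928·1000)·0.115/(0.04·0.5·1000·1.133²) = 102.7 m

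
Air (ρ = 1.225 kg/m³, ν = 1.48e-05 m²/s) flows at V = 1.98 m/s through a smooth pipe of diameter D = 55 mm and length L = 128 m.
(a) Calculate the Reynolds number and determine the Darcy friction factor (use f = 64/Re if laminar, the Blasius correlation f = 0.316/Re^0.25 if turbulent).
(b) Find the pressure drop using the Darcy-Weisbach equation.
(a) Re = V·D/ν = 1.98·0.055/1.48e-05 = 7358.1 → turbulent (Re > 4000); f = 0.316/Re^0.25 = 0.316/7358.1^0.25 = 0.034119
(b) Darcy-Weisbach: ΔP = f·(L/D)·½ρV²/1000 = 0.034119·(128/0.055)·½·1.225·1.98²/1000 = 0.1907 kPa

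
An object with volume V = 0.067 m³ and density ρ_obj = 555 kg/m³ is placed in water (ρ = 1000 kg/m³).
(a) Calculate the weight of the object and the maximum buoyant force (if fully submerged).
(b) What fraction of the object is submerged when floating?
(a) W=rho_obj*g*V=555*9.81*0.067=364.8 N; F_B(max)=rho*g*V=1000*9.81*0.067=657.3 N
(b) Floating fraction=rho_obj/rho=555/1000=0.555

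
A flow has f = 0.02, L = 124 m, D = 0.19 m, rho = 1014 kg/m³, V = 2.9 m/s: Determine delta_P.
Formula: \Delta P = f \frac{L}{D} \frac{\rho V^2}{2}
delta_P = 0.02·(124/0.19)·0.5·1014·2.9²/1000 = 55.65 kPa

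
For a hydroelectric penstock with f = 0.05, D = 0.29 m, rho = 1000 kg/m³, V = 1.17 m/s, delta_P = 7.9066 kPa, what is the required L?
Formula: \Delta P = f \frac{L}{D} \frac{\rho V^2}{2}
Substituting knowns: 7.9066 = 0.05·(L/0.29)·0.5·1000·1.17²/1000
Solving for L: L = (7.9066·1000)·0.29/(0.05·0.5·1000·1.17²) = 67 m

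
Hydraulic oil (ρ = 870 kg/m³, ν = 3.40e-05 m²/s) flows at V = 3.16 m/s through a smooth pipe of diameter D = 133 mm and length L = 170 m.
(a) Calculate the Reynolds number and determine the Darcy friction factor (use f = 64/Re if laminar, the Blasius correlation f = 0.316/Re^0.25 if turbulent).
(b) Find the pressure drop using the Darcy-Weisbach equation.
(a) Re = V·D/ν = 3.16·0.133/3.40e-05 = 12361 → turbulent (Re > 4000); f = 0.316/Re^0.25 = 0.316/12361^0.25 = 0.029969
(b) Darcy-Weisbach: ΔP = f·(L/D)·½ρV²/1000 = 0.029969·(170/0.133)·½·870·3.16²/1000 = 166.4 kPa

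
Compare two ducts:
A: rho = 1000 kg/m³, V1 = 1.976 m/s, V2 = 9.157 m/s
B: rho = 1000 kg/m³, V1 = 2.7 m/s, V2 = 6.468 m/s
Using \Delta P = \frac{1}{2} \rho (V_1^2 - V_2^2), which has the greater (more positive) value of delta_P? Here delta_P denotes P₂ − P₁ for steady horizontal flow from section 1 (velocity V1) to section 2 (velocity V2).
delta_P(A) = -39.97 kPa, delta_P(B) = -17.27 kPa. Answer: B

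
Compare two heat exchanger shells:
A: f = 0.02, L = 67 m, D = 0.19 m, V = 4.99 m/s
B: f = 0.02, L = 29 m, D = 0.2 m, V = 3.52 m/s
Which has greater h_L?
h_L(A) = 8.951 m, h_L(B) = 1.831 m. Answer: A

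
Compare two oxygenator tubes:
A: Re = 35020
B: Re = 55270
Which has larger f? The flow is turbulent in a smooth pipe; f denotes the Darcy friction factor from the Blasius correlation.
f(A) = 0.0231, f(B) = 0.02061. Answer: A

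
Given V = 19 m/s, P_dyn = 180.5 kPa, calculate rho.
Formula: P_{dyn} = \frac{1}{2} \rho V^2
Substituting knowns: 180.5 = 0.5·rho·19²/1000
Solving for rho: rho = 2·(180.5·1000)/19² = 1000 kg/m³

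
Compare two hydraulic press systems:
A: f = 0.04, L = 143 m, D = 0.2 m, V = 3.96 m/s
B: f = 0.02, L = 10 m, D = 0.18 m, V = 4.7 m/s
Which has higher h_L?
h_L(A) = 22.86 m, h_L(B) = 1.251 m. Answer: A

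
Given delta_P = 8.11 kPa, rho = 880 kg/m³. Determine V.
Formula: V = \sqrt{\frac{2 \Delta P}{\rho}}
V = √(2·(8.11·1000)/880) = 4.293 m/s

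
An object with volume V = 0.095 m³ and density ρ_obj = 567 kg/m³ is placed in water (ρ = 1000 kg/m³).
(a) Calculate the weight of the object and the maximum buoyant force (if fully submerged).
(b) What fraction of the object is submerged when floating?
(a) W=rho_obj*g*V=567*9.81*0.095=528.4 N; F_B(max)=rho*g*V=1000*9.81*0.095=932.0 N
(b) Floating fraction=rho_obj/rho=567/1000=0.567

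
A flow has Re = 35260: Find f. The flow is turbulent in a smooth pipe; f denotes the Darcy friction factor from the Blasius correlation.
Formula: f = \frac{0.316}{Re^{0.25}}
f = 0.316/35260^0.25 = 0.02306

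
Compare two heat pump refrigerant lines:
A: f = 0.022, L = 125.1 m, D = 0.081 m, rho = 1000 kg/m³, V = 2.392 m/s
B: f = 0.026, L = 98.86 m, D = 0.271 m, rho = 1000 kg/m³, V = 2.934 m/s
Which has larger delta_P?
delta_P(A) = 97.2 kPa, delta_P(B) = 40.82 kPa. Answer: A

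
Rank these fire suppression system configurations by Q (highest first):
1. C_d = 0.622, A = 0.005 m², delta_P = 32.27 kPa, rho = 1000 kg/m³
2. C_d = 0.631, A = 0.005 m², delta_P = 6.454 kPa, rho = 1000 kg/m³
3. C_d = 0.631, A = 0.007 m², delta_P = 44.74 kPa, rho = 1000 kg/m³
Case 1: Q = 24.98 L/s
Case 2: Q = 11.34 L/s
Case 3: Q = 41.78 L/s
Ranking (highest first): 3, 1, 2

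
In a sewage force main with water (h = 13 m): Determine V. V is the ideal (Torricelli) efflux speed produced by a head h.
Formula: V = \sqrt{2 g h}
V = √(2·9.81·13) = 15.97 m/s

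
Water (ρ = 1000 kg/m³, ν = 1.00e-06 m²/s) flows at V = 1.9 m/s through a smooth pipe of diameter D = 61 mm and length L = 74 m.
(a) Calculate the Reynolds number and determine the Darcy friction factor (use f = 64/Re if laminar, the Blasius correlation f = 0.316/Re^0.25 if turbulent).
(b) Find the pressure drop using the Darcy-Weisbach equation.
(a) Re = V·D/ν = 1.9·0.061/1.00e-06 = 115900 → turbulent (Re > 4000); f = 0.316/Re^0.25 = 0.316/115900^0.25 = 0.017126 (Blasius is strictly valid for Re ≲ 1e5; used here as the smooth-pipe estimate the problem specifies)
(b) Darcy-Weisbach: ΔP = f·(L/D)·½ρV²/1000 = 0.017126·(74/0.061)·½·1000·1.9²/1000 = 37.5 kPa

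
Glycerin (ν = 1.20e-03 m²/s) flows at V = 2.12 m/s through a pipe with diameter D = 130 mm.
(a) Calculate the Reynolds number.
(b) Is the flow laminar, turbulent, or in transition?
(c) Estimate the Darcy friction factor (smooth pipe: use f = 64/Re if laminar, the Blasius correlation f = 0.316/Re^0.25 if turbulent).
(a) Re = V·D/ν = 2.12·0.13/1.20e-03 = 229.67
(b) Flow regime: laminar (Re < 2300)
(c) Friction factor: f = 64/Re = 64/229.67 = 0.2787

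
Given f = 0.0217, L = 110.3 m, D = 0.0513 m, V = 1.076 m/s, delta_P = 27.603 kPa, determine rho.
Formula: \Delta P = f \frac{L}{D} \frac{\rho V^2}{2}
Substituting knowns: 27.603 = 0.0217·(110.3/0.0513)·0.5·rho·1.076²/1000
Solving for rho: rho = (27.603·1000)/(0.0217·(110.3/0.0513)·0.5·1.076²) = 1022 kg/m³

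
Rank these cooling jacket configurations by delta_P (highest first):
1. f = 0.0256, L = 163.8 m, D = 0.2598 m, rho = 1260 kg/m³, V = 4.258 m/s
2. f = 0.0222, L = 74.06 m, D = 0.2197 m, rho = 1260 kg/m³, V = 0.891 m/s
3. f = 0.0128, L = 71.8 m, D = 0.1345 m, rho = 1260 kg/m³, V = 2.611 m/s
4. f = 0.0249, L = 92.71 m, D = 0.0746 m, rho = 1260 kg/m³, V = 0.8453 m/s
Case 1: delta_P = 184.4 kPa
Case 2: delta_P = 3.743 kPa
Case 3: delta_P = 29.35 kPa
Case 4: delta_P = 13.93 kPa
Ranking (highest first): 1, 3, 4, 2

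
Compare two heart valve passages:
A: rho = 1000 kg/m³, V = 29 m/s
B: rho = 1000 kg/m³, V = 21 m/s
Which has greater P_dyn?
P_dyn(A) = 420.5 kPa, P_dyn(B) = 220.5 kPa. Answer: A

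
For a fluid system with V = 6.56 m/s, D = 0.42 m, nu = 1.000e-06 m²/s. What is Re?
Formula: Re = \frac{V D}{\nu}
Re = 6.56·0.42/1.000e-06 = 2.755e+06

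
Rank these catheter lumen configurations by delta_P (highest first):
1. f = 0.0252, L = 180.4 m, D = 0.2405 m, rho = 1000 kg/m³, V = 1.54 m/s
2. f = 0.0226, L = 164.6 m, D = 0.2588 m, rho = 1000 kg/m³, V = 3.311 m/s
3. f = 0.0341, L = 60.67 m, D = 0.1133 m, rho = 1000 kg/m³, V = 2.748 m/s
Case 1: delta_P = 22.41 kPa
Case 2: delta_P = 78.79 kPa
Case 3: delta_P = 68.94 kPa
Ranking (highest first): 2, 3, 1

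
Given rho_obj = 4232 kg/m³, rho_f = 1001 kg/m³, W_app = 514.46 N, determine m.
Formula: W_{app} = mg\left(1 - \frac{\rho_f}{\rho_{obj}}\right)
Substituting knowns: 514.46 = m·9.81·(1 − 1001/4232)
Solving for m: m = 514.46/(9.81·(1 − 1001/4232)) = 68.69 kg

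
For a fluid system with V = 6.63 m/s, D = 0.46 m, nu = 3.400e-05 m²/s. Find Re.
Formula: Re = \frac{V D}{\nu}
Re = 6.63·0.46/3.400e-05 = 89700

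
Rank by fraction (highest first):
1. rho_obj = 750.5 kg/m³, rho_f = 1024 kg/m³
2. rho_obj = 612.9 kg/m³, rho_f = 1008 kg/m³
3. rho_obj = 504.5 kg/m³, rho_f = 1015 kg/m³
Case 1: fraction = 0.7329
Case 2: fraction = 0.608
Case 3: fraction = 0.497
Ranking (highest first): 1, 2, 3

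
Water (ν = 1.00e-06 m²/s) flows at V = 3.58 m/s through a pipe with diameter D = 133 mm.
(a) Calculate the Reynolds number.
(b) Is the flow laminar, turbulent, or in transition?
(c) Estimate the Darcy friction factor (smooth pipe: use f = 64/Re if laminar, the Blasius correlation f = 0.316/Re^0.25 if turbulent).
(a) Re = V·D/ν = 3.58·0.133/1.00e-06 = 476140
(b) Flow regime: turbulent (Re > 4000)
(c) Friction factor: f = 0.316/Re^0.25 = 0.316/476140^0.25 = 0.01203 (Blasius is strictly valid for Re ≲ 1e5; used here as the smooth-pipe estimate the problem specifies)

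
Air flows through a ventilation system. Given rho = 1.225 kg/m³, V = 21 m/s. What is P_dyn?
Formula: P_{dyn} = \frac{1}{2} \rho V^2
P_dyn = 0.5·1.225·21²/1000 = 0.2701 kPa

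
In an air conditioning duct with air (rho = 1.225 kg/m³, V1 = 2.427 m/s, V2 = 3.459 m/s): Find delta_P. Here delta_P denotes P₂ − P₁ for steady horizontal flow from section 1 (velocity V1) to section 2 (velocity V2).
Formula: \Delta P = \frac{1}{2} \rho (V_1^2 - V_2^2)
delta_P = 0.5·1.225·(2.427² − 3.459²)/1000 = -0.003721 kPa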